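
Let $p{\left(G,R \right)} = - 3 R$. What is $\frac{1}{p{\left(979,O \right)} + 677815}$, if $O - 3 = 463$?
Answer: $\frac{1}{676417} \approx 1.4784 \cdot 10^{-6}$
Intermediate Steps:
$O = 466$ ($O = 3 + 463 = 466$)
$\frac{1}{p{\left(979,O \right)} + 677815} = \frac{1}{\left(-3\right) 466 + 677815} = \frac{1}{-1398 + 677815} = \frac{1}{676417}$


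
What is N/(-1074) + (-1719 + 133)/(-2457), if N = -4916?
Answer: 176692/33831 ≈ 5.2228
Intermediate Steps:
N/(-1074) + (-1719 + 133)/(-2457) = -4916/(-1074) + (-1719 + 133)/(-2457) = -4916*(-1/1074) - 1586*(-1/2457) = 2458/537 + 122/189 = 176692/33831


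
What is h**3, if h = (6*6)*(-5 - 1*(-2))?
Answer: -1259712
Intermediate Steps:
h = -108 (h = 36*(-5 + 2) = 36*(-3) = -108)
h**3 = (-108)**3 = -1259712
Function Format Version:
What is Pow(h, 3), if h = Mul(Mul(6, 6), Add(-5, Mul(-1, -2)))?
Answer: -1259712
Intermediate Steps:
h = -108 (h = Mul(36, Add(-5, 2)) = Mul(36, -3) = -108)
Pow(h, 3) = Pow(-108, 3) = -1259712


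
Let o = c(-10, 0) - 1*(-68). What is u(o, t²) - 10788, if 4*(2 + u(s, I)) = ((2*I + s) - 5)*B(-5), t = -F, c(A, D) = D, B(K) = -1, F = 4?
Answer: -43255/4 ≈ -10814.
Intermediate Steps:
t = -4 (t = -1*4 = -4)
o = 68 (o = 0 - 1*(-68) = 0 + 68 = 68)
u(s, I) = -¾ - I/2 - s/4 (u(s, I) = -2 + (((2*I + s) - 5)*(-1))/4 = -2 + (((s + 2*I) - 5)*(-1))/4 = -2 + ((-5 + s + 2*I)*(-1))/4 = -2 + (5 - s - 2*I)/4 = -2 + (5/4 - I/2 - s/4) = -¾ - I/2 - s/4)
u(o, t²) - 10788 = (-¾ - ½*(-4)² - ¼*68) - 10788 = (-¾ - ½*16 - 17) - 10788 = (-¾ - 8 - 17) - 10788 = -103/4 - 10788 = -43255/4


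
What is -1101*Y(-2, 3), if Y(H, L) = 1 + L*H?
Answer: 5505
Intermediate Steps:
Y(H, L) = 1 + H*L
-1101*Y(-2, 3) = -1101*(1 - 2*3) = -1101*(1 - 6) = -1101*(-5) = 5505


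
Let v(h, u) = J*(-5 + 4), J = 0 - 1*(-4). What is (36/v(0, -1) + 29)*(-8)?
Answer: -160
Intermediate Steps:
J = 4 (J = 0 + 4 = 4)
v(h, u) = -4 (v(h, u) = 4*(-5 + 4) = 4*(-1) = -4)
(36/v(0, -1) + 29)*(-8) = (36/(-4) + 29)*(-8) = (36*(-¼) + 29)*(-8) = (-9 + 29)*(-8) = 20*(-8) = -160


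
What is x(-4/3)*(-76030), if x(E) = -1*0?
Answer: 0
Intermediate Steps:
x(E) = 0
x(-4/3)*(-76030) = 0*(-76030) = 0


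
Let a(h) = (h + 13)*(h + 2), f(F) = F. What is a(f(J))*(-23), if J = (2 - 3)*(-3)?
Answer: -1840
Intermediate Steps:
J = 3 (J = -1*(-3) = 3)
a(h) = (2 + h)*(13 + h) (a(h) = (13 + h)*(2 + h) = (2 + h)*(13 + h))
a(f(J))*(-23) = (26 + 3² + 15*3)*(-23) = (26 + 9 + 45)*(-23) = 80*(-23) = -1840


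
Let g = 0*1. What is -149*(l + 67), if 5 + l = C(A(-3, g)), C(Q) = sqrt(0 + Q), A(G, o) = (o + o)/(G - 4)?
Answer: -9238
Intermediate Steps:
g = 0
A(G, o) = 2*o/(-4 + G) (A(G, o) = (2*o)/(-4 + G) = 2*o/(-4 + G))
C(Q) = sqrt(Q)
l = -5 (l = -5 + sqrt(2*0/(-4 - 3)) = -5 + sqrt(2*0/(-7)) = -5 + sqrt(2*0*(-1/7)) = -5 + sqrt(0) = -5 + 0 = -5)
-149*(l + 67) = -149*(-5 + 67) = -149*62 = -9238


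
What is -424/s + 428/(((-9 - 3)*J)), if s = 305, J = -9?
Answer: 21187/8235 ≈ 2.5728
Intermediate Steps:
-424/s + 428/(((-9 - 3)*J)) = -424/305 + 428/(((-9 - 3)*(-9))) = -424*1/305 + 428/((-12*(-9))) = -424/305 + 428/108 = -424/305 + 428*(1/108) = -424/305 + 107/27 = 21187/8235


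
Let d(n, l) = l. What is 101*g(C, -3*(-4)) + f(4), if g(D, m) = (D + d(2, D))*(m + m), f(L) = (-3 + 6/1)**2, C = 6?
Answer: 29097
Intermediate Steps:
f(L) = 9 (f(L) = (-3 + 6*1)**2 = (-3 + 6)**2 = 3**2 = 9)
g(D, m) = 4*D*m (g(D, m) = (D + D)*(m + m) = (2*D)*(2*m) = 4*D*m)
101*g(C, -3*(-4)) + f(4) = 101*(4*6*(-3*(-4))) + 9 = 101*(4*6*12) + 9 = 101*288 + 9 = 29088 + 9 = 29097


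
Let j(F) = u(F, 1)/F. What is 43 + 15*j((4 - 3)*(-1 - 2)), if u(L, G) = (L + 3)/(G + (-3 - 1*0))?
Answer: 43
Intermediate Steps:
u(L, G) = (3 + L)/(-3 + G) (u(L, G) = (3 + L)/(G + (-3 + 0)) = (3 + L)/(G - 3) = (3 + L)/(-3 + G))
j(F) = (-3/2 - F/2)/F (j(F) = ((3 + F)/(-3 + 1))/F = ((3 + F)/(-2))/F = (-(3 + F)/2)/F = (-3/2 - F/2)/F)
43 + 15*j((4 - 3)*(-1 - 2)) = 43 + 15*((-3 - (4 - 3)*(-1 - 2))/(2*(((4 - 3)*(-1 - 2))))) = 43 + 15*((-3 - (-3))/(2*((1*(-3))))) = 43 + 15*((½)*(-3 - 1*(-3))/(-3)) = 43 + 15*((½)*(-⅓)*(-3 + 3)) = 43 + 15*((½)*(-⅓)*0) = 43 + 15*0 = 43 + 0 = 43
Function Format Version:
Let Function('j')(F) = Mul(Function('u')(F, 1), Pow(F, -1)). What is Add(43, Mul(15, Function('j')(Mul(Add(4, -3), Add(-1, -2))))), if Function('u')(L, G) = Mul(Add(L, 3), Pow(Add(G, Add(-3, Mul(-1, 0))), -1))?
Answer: 43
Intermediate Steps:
Function('u')(L, G) = Mul(Pow(Add(-3, G), -1), Add(3, L)) (Function('u')(L, G) = Mul(Add(3, L), Pow(Add(G, Add(-3, 0)), -1)) = Mul(Add(3, L), Pow(Add(G, -3), -1)) = Mul(Add(3, L), Pow(Add(-3, G), -1)) = Mul(Pow(Add(-3, G), -1), Add(3, L)))
Function('j')(F) = Mul(Pow(F, -1), Add(Rational(-3, 2), Mul(Rational(-1, 2), F))) (Function('j')(F) = Mul(Mul(Pow(Add(-3, 1), -1), Add(3, F)), Pow(F, -1)) = Mul(Mul(Pow(-2, -1), Add(3, F)), Pow(F, -1)) = Mul(Mul(Rational(-1, 2), Add(3, F)), Pow(F, -1)) = Mul(Add(Rational(-3, 2), Mul(Rational(-1, 2), F)), Pow(F, -1)) = Mul(Pow(F, -1), Add(Rational(-3, 2), Mul(Rational(-1, 2), F))))
Add(43, Mul(15, Function('j')(Mul(Add(4, -3), Add(-1, -2))))) = Add(43, Mul(15, Mul(Rational(1, 2), Pow(Mul(Add(4, -3), Add(-1, -2)), -1), Add(-3, Mul(-1, Mul(Add(4, -3), Add(-1, -2))))))) = Add(43, Mul(15, Mul(Rational(1, 2), Pow(Mul(1, -3), -1), Add(-3, Mul(-1, Mul(1, -3)))))) = Add(43, Mul(15, Mul(Rational(1, 2), Pow(-3, -1), Add(-3, Mul(-1, -3))))) = Add(43, Mul(15, Mul(Rational(1, 2), Rational(-1, 3), Add(-3, 3)))) = Add(43, Mul(15, Mul(Rational(1, 2), Rational(-1, 3), 0))) = Add(43, Mul(15, 0)) = Add(43, 0) = 43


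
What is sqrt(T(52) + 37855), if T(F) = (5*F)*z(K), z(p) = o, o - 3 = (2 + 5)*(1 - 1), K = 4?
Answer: sqrt(38635) ≈ 196.56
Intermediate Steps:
o = 3 (o = 3 + (2 + 5)*(1 - 1) = 3 + 7*0 = 3 + 0 = 3)
z(p) = 3
T(F) = 15*F (T(F) = (5*F)*3 = 15*F)
sqrt(T(52) + 37855) = sqrt(15*52 + 37855) = sqrt(780 + 37855) = sqrt(38635)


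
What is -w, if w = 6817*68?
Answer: -463556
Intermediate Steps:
w = 463556
-w = -1*463556 = -463556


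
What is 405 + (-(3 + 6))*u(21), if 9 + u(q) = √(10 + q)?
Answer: 486 - 9*√31 ≈ 435.89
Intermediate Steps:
u(q) = -9 + √(10 + q)
405 + (-(3 + 6))*u(21) = 405 + (-(3 + 6))*(-9 + √(10 + 21)) = 405 + (-1*9)*(-9 + √31) = 405 - 9*(-9 + √31) = 405 + (81 - 9*√31) = 486 - 9*√31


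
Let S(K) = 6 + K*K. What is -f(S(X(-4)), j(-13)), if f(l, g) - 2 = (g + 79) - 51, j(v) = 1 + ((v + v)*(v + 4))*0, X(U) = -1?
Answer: -31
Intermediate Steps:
S(K) = 6 + K²
j(v) = 1 (j(v) = 1 + ((2*v)*(4 + v))*0 = 1 + (2*v*(4 + v))*0 = 1 + 0 = 1)
f(l, g) = 30 + g (f(l, g) = 2 + ((g + 79) - 51) = 2 + ((79 + g) - 51) = 2 + (28 + g) = 30 + g)
-f(S(X(-4)), j(-13)) = -(30 + 1) = -1*31 = -31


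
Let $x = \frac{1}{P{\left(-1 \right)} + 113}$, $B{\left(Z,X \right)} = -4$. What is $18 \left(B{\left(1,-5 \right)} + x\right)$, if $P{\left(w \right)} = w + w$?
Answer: $- \frac{2658}{37} \approx -71.838$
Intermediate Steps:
$P{\left(w \right)} = 2 w$
$x = \frac{1}{111}$ ($x = \frac{1}{2 \left(-1\right) + 113} = \frac{1}{-2 + 113} = \frac{1}{111} \approx 0.009009$)
$18 \left(B{\left(1,-5 \right)} + x\right) = 18 \left(-4 + \frac{1}{111}\right) = 18 \left(- \frac{443}{111}\right) = - \frac{2658}{37}$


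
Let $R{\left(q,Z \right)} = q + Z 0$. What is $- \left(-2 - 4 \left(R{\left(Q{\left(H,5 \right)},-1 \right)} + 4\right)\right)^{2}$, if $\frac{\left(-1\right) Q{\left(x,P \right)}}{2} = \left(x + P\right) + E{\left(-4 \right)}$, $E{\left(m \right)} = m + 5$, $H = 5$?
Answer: $-4900$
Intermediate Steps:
$E{\left(m \right)} = 5 + m$
$Q{\left(x,P \right)} = -2 - 2 P - 2 x$ ($Q{\left(x,P \right)} = - 2 \left(\left(x + P\right) + \left(5 - 4\right)\right) = - 2 \left(\left(P + x\right) + 1\right) = - 2 \left(1 + P + x\right) = -2 - 2 P - 2 x$)
$R{\left(q,Z \right)} = q$ ($R{\left(q,Z \right)} = q + 0 = q$)
$- \left(-2 - 4 \left(R{\left(Q{\left(H,5 \right)},-1 \right)} + 4\right)\right)^{2} = - \left(-2 - 4 \left(\left(-2 - 10 - 10\right) + 4\right)\right)^{2} = - \left(-2 - 4 \left(-22 + 4\right)\right)^{2} = - \left(-2 - -72\right)^{2} = - \left(-2 + 72\right)^{2} = - 70^{2} = \left(-1\right) 4900 = -4900$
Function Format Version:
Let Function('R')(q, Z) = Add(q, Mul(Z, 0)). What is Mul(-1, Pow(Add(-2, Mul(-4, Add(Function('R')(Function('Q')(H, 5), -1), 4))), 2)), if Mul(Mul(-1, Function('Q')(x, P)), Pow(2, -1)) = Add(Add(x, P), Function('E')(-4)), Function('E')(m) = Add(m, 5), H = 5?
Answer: -4900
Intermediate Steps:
Function('E')(m) = Add(5, m)
Function('Q')(x, P) = Add(-2, Mul(-2, P), Mul(-2, x)) (Function('Q')(x, P) = Mul(-2, Add(Add(x, P), Add(5, -4))) = Mul(-2, Add(Add(P, x), 1)) = Mul(-2, Add(1, P, x)) = Add(-2, Mul(-2, P), Mul(-2, x)))
Function('R')(q, Z) = q (Function('R')(q, Z) = Add(q, 0) = q)
Mul(-1, Pow(Add(-2, Mul(-4, Add(Function('R')(Function('Q')(H, 5), -1), 4))), 2)) = Mul(-1, Pow(Add(-2, Mul(-4, Add(Add(-2, Mul(-2, 5), Mul(-2, 5)), 4))), 2)) = Mul(-1, Pow(Add(-2, Mul(-4, Add(Add(-2, -10, -10), 4))), 2)) = Mul(-1, Pow(Add(-2, Mul(-4, Add(-22, 4))), 2)) = Mul(-1, Pow(Add(-2, Mul(-4, -18)), 2)) = Mul(-1, Pow(Add(-2, 72), 2)) = Mul(-1, Pow(70, 2)) = Mul(-1, 4900) = -4900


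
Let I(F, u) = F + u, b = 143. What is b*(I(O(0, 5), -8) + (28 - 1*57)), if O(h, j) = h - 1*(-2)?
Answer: -5005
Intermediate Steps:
O(h, j) = 2 + h (O(h, j) = h + 2 = 2 + h)
b*(I(O(0, 5), -8) + (28 - 1*57)) = 143*(((2 + 0) - 8) + (28 - 1*57)) = 143*((2 - 8) + (28 - 57)) = 143*(-6 - 29) = 143*(-35) = -5005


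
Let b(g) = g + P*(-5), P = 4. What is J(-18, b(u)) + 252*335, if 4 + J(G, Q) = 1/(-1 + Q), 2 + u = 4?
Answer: 1603903/19 ≈ 84416.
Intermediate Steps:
u = 2 (u = -2 + 4 = 2)
b(g) = -20 + g (b(g) = g + 4*(-5) = g - 20 = -20 + g)
J(G, Q) = -4 + 1/(-1 + Q)
J(-18, b(u)) + 252*335 = (5 - 4*(-20 + 2))/(-1 + (-20 + 2)) + 252*335 = (5 - 4*(-18))/(-1 - 18) + 84420 = (5 + 72)/(-19) + 84420 = -1/19*77 + 84420 = -77/19 + 84420 = 1603903/19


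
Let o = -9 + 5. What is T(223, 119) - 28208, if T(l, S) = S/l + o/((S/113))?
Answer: -748642331/26537 ≈ -28211.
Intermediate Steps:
o = -4
T(l, S) = -452/S + S/l (T(l, S) = S/l - 4*113/S = S/l - 452/S = -452/S + S/l)
T(223, 119) - 28208 = (-452/119 + 119/223) - 28208 = -86635/26537 - 28208 = -748642331/26537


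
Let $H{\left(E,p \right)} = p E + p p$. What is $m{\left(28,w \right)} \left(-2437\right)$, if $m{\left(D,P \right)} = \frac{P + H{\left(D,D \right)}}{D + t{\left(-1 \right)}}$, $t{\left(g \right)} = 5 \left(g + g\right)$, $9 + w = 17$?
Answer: $- \frac{1920356}{9} \approx -2.1337 \cdot 10^{5}$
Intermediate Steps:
$w = 8$ ($w = -9 + 17 = 8$)
$H{\left(E,p \right)} = p^{2} + E p$ ($H{\left(E,p \right)} = E p + p^{2} = p^{2} + E p$)
$t{\left(g \right)} = 10 g$ ($t{\left(g \right)} = 5 \cdot 2 g = 10 g$)
$m{\left(D,P \right)} = \frac{P + 2 D^{2}}{-10 + D}$ ($m{\left(D,P \right)} = \frac{P + D \left(D + D\right)}{D + 10 \left(-1\right)} = \frac{P + D 2 D}{D - 10} = \frac{P + 2 D^{2}}{-10 + D}$)
$m{\left(28,w \right)} \left(-2437\right) = \frac{8 + 2 \cdot 28^{2}}{-10 + 28} \left(-2437\right) = \frac{8 + 2 \cdot 784}{18} \left(-2437\right) = \frac{8 + 1568}{18} \left(-2437\right) = \frac{1}{18} \cdot 1576 \left(-2437\right) = \frac{788}{9} \left(-2437\right) = - \frac{1920356}{9}$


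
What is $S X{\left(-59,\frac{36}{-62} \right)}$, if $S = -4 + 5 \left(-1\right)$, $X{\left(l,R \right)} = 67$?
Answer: $-603$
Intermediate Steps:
$S = -9$ ($S = -4 - 5 = -9$)
$S X{\left(-59,\frac{36}{-62} \right)} = \left(-9\right) 67 = -603$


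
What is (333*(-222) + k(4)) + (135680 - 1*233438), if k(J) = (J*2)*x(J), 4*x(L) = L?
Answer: -171676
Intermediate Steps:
x(L) = L/4
k(J) = J²/2 (k(J) = (J*2)*(J/4) = (2*J)*(J/4) = J²/2)
(333*(-222) + k(4)) + (135680 - 1*233438) = (333*(-222) + (½)*4²) + (135680 - 1*233438) = (-73926 + (½)*16) + (135680 - 233438) = (-73926 + 8) - 97758 = -73918 - 97758 = -171676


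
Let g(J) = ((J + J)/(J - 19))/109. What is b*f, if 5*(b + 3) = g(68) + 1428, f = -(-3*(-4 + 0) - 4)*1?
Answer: -60375752/26705 ≈ -2260.8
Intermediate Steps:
g(J) = 2*J/(109*(-19 + J)) (g(J) = ((2*J)/(-19 + J))*(1/109) = (2*J/(-19 + J))*(1/109) = 2*J/(109*(-19 + J)))
f = -8 (f = -(-3*(-4) - 4)*1 = -(12 - 4)*1 = -1*8*1 = -8*1 = -8)
b = 7546969/26705 (b = -3 + ((2/109)*68/(-19 + 68) + 1428)/5 = -3 + ((2/109)*68/49 + 1428)/5 = -3 + ((2/109)*68*(1/49) + 1428)/5 = -3 + (136/5341 + 1428)/5 = -3 + (⅕)*(7627084/5341) = -3 + 7627084/26705 = 7546969/26705 ≈ 282.60)
b*f = (7546969/26705)*(-8) = -60375752/26705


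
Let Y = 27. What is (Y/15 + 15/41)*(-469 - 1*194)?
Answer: -294372/205 ≈ -1436.0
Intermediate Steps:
(Y/15 + 15/41)*(-469 - 1*194) = (27/15 + 15/41)*(-469 - 1*194) = (27*(1/15) + 15*(1/41))*(-469 - 194) = (9/5 + 15/41)*(-663) = (444/205)*(-663) = -294372/205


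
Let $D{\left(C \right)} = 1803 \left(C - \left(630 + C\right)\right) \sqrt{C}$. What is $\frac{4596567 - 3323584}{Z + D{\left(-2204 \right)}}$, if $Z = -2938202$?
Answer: $- \frac{1870140598283}{1426167708990602} + \frac{722984329935 i \sqrt{551}}{713083854495301} \approx -0.0013113 + 0.023799 i$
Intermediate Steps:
$D{\left(C \right)} = - 1135890 \sqrt{C}$ ($D{\left(C \right)} = 1803 \left(-630\right) \sqrt{C} = - 1135890 \sqrt{C}$)
$\frac{4596567 - 3323584}{Z + D{\left(-2204 \right)}} = \frac{4596567 - 3323584}{-2938202 - 1135890 \sqrt{-2204}} = \frac{1272983}{-2938202 - 1135890 \cdot 2 i \sqrt{551}} = \frac{1272983}{-2938202 - 2271780 i \sqrt{551}}$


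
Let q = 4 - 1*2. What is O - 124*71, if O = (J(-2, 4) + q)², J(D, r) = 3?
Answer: -8779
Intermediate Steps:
q = 2 (q = 4 - 2 = 2)
O = 25 (O = (3 + 2)² = 5² = 25)
O - 124*71 = 25 - 124*71 = 25 - 8804 = -8779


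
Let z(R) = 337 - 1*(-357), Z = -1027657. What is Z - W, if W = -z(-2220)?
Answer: -1026963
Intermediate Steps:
z(R) = 694 (z(R) = 337 + 357 = 694)
W = -694 (W = -1*694 = -694)
Z - W = -1027657 - 1*(-694) = -1027657 + 694 = -1026963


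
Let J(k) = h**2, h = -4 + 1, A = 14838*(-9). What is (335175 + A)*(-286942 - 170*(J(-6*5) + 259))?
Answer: -67043375766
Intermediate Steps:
A = -133542
h = -3
J(k) = 9 (J(k) = (-3)**2 = 9)
(335175 + A)*(-286942 - 170*(J(-6*5) + 259)) = (335175 - 133542)*(-286942 - 170*(9 + 259)) = 201633*(-286942 - 170*268) = 201633*(-286942 - 45560) = 201633*(-332502) = -67043375766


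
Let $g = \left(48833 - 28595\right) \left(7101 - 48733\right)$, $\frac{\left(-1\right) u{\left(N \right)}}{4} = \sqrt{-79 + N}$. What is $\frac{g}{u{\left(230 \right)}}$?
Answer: $\frac{210637104 \sqrt{151}}{151} \approx 1.7141 \cdot 10^{7}$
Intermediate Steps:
$u{\left(N \right)} = - 4 \sqrt{-79 + N}$
$g = -842548416$ ($g = 20238 \left(-41632\right) = -842548416$)
$\frac{g}{u{\left(230 \right)}} = - \frac{842548416}{\left(-4\right) \sqrt{-79 + 230}} = - \frac{842548416}{\left(-4\right) \sqrt{151}} = - 842548416 \left(- \frac{\sqrt{151}}{604}\right) = \frac{210637104 \sqrt{151}}{151}$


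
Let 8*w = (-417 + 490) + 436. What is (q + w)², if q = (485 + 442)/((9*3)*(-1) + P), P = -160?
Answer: 7703046289/2238016 ≈ 3441.9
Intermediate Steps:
q = -927/187 (q = (485 + 442)/((9*3)*(-1) - 160) = 927/(27*(-1) - 160) = 927/(-27 - 160) = 927/(-187) = 927*(-1/187) = -927/187 ≈ -4.9572)
w = 509/8 (w = ((-417 + 490) + 436)/8 = (73 + 436)/8 = (⅛)*509 = 509/8 ≈ 63.625)
(q + w)² = (-927/187 + 509/8)² = (87767/1496)² = 7703046289/2238016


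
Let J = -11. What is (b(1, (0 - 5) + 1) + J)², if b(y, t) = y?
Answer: 100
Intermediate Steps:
(b(1, (0 - 5) + 1) + J)² = (1 - 11)² = (-10)² = 100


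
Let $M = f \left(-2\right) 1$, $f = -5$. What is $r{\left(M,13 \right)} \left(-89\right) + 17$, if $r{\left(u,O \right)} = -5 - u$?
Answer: $1352$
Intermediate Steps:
$M = 10$ ($M = \left(-5\right) \left(-2\right) 1 = 10 \cdot 1 = 10$)
$r{\left(M,13 \right)} \left(-89\right) + 17 = \left(-5 - 10\right) \left(-89\right) + 17 = \left(-15\right) \left(-89\right) + 17 = 1335 + 17 = 1352$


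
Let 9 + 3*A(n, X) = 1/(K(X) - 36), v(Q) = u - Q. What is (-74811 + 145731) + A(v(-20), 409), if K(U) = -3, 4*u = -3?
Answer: 8297288/117 ≈ 70917.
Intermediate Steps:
u = -¾ (u = (¼)*(-3) = -¾ ≈ -0.75000)
v(Q) = -¾ - Q
A(n, X) = -352/117 (A(n, X) = -3 + 1/(3*(-3 - 36)) = -3 + (⅓)/(-39) = -3 + (⅓)*(-1/39) = -3 - 1/117 = -352/117)
(-74811 + 145731) + A(v(-20), 409) = (-74811 + 145731) - 352/117 = 70920 - 352/117 = 8297288/117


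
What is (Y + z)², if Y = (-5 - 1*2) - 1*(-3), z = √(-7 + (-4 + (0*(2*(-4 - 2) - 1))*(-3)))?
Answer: (4 - I*√11)² ≈ 5.0 - 26.533*I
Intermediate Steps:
z = I*√11 (z = √(-7 + (-4 + (0*(2*(-6) - 1))*(-3))) = √(-7 + (-4 + (0*(-12 - 1))*(-3))) = √(-7 + (-4 + (0*(-13))*(-3))) = √(-7 + (-4 + 0*(-3))) = √(-7 + (-4 + 0)) = √(-7 - 4) = √(-11) = I*√11 ≈ 3.3166*I)
Y = -4 (Y = (-5 - 2) + 3 = -7 + 3 = -4)
(Y + z)² = (-4 + I*√11)²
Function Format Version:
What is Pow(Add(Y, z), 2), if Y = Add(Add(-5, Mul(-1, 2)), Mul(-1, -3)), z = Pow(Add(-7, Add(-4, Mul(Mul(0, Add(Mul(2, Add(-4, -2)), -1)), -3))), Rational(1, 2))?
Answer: Pow(Add(4, Mul(-1, I, Pow(11, Rational(1, 2)))), 2) ≈ Add(5.0000, Mul(-26.533, I))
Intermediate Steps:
z = Mul(I, Pow(11, Rational(1, 2))) (z = Pow(Add(-7, Add(-4, Mul(Mul(0, Add(Mul(2, -6), -1)), -3))), Rational(1, 2)) = Pow(Add(-7, Add(-4, Mul(Mul(0, Add(-12, -1)), -3))), Rational(1, 2)) = Pow(Add(-7, Add(-4, Mul(Mul(0, -13), -3))), Rational(1, 2)) = Pow(Add(-7, Add(-4, Mul(0, -3))), Rational(1, 2)) = Pow(Add(-7, Add(-4, 0)), Rational(1, 2)) = Pow(Add(-7, -4), Rational(1, 2)) = Pow(-11, Rational(1, 2)) = Mul(I, Pow(11, Rational(1, 2))) ≈ Mul(3.3166, I))
Y = -4 (Y = Add(Add(-5, -2), 3) = Add(-7, 3) = -4)
Pow(Add(Y, z), 2) = Pow(Add(-4, Mul(I, Pow(11, Rational(1, 2)))), 2)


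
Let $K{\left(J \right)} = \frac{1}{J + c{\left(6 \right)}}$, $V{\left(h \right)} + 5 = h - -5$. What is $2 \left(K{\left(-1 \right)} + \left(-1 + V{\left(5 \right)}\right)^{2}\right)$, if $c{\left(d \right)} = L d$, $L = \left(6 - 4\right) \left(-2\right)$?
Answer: $\frac{798}{25} \approx 31.92$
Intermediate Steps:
$L = -4$ ($L = 2 \left(-2\right) = -4$)
$c{\left(d \right)} = - 4 d$
$V{\left(h \right)} = h$ ($V{\left(h \right)} = -5 + \left(h - -5\right) = -5 + \left(h + 5\right) = -5 + \left(5 + h\right) = h$)
$K{\left(J \right)} = \frac{1}{-24 + J}$ ($K{\left(J \right)} = \frac{1}{J - 24} = \frac{1}{-24 + J}$)
$2 \left(K{\left(-1 \right)} + \left(-1 + V{\left(5 \right)}\right)^{2}\right) = 2 \left(\frac{1}{-24 - 1} + \left(-1 + 5\right)^{2}\right) = 2 \left(\frac{1}{-25} + 4^{2}\right) = 2 \left(- \frac{1}{25} + 16\right) = 2 \cdot \frac{399}{25} = \frac{798}{25}$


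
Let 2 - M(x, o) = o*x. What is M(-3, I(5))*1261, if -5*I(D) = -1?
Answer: 16393/5 ≈ 3278.6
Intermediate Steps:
I(D) = 1/5 (I(D) = -1/5*(-1) = 1/5)
M(x, o) = 2 - o*x
M(-3, I(5))*1261 = (2 - 1*1/5*(-3))*1261 = (2 + 3/5)*1261 = (13/5)*1261 = 16393/5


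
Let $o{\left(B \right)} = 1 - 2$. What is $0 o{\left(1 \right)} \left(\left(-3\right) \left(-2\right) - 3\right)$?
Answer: $0$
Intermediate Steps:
$o{\left(B \right)} = -1$ ($o{\left(B \right)} = 1 - 2 = -1$)
$0 o{\left(1 \right)} \left(\left(-3\right) \left(-2\right) - 3\right) = 0 \left(-1\right) \left(\left(-3\right) \left(-2\right) - 3\right) = 0 \left(6 - 3\right) = 0 \cdot 3 = 0$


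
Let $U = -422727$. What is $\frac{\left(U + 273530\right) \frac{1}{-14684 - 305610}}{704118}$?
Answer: $\frac{149197}{225524770692} \approx 6.6155 \cdot 10^{-7}$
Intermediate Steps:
$\frac{\left(U + 273530\right) \frac{1}{-14684 - 305610}}{704118} = \frac{\left(-422727 + 273530\right) \frac{1}{-14684 - 305610}}{704118} = - \frac{149197}{-320294} \cdot \frac{1}{704118} = \left(-149197\right) \left(- \frac{1}{320294}\right) \frac{1}{704118} = \frac{149197}{320294} \cdot \frac{1}{704118} = \frac{149197}{225524770692}$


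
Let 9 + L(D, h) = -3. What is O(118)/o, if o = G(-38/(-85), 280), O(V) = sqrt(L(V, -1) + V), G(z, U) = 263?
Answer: sqrt(106)/263 ≈ 0.039147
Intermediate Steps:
L(D, h) = -12 (L(D, h) = -9 - 3 = -12)
O(V) = sqrt(-12 + V)
o = 263
O(118)/o = sqrt(-12 + 118)/263 = sqrt(106)*(1/263) = sqrt(106)/263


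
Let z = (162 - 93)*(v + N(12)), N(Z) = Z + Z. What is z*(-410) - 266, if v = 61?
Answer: -2404916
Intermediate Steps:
N(Z) = 2*Z
z = 5865 (z = (162 - 93)*(61 + 2*12) = 69*(61 + 24) = 69*85 = 5865)
z*(-410) - 266 = 5865*(-410) - 266 = -2404650 - 266 = -2404916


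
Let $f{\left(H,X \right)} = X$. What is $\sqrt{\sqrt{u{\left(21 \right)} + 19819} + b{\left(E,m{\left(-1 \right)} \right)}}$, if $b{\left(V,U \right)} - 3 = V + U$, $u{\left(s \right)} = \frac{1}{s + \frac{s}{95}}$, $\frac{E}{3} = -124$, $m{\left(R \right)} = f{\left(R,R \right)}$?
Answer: $\frac{\sqrt{-2610720 + 42 \sqrt{559372786}}}{84} \approx 15.14 i$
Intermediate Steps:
$m{\left(R \right)} = R$
$E = -372$ ($E = 3 \left(-124\right) = -372$)
$u{\left(s \right)} = \frac{95}{96 s}$ ($u{\left(s \right)} = \frac{1}{s + s \frac{1}{95}} = \frac{1}{s + \frac{s}{95}} = \frac{1}{\frac{96}{95} s} = \frac{95}{96 s}$)
$b{\left(V,U \right)} = 3 + U + V$ ($b{\left(V,U \right)} = 3 + \left(V + U\right) = 3 + \left(U + V\right) = 3 + U + V$)
$\sqrt{\sqrt{u{\left(21 \right)} + 19819} + b{\left(E,m{\left(-1 \right)} \right)}} = \sqrt{\sqrt{\frac{95}{96 \cdot 21} + 19819} - 370} = \sqrt{\sqrt{\frac{95}{96} \cdot \frac{1}{21} + 19819} - 370} = \sqrt{\sqrt{\frac{95}{2016} + 19819} - 370} = \sqrt{\sqrt{\frac{39955199}{2016}} - 370} = \sqrt{\frac{\sqrt{559372786}}{168} - 370} = \sqrt{-370 + \frac{\sqrt{559372786}}{168}}$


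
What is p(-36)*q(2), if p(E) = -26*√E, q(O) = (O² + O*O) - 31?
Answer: 3588*I ≈ 3588.0*I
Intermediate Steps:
q(O) = -31 + 2*O² (q(O) = (O² + O²) - 31 = 2*O² - 31 = -31 + 2*O²)
p(-36)*q(2) = (-156*I)*(-31 + 2*2²) = (-156*I)*(-31 + 2*4) = (-156*I)*(-31 + 8) = -156*I*(-23) = 3588*I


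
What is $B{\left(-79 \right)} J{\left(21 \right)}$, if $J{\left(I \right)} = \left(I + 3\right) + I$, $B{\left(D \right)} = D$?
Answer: $-3555$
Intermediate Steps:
$J{\left(I \right)} = 3 + 2 I$ ($J{\left(I \right)} = \left(3 + I\right) + I = 3 + 2 I$)
$B{\left(-79 \right)} J{\left(21 \right)} = - 79 \left(3 + 2 \cdot 21\right) = - 79 \left(3 + 42\right) = \left(-79\right) 45 = -3555$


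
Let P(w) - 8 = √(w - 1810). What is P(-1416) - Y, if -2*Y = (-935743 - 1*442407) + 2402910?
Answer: 512388 + I*√3226 ≈ 5.1239e+5 + 56.798*I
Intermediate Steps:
P(w) = 8 + √(-1810 + w) (P(w) = 8 + √(w - 1810) = 8 + √(-1810 + w))
Y = -512380 (Y = -((-935743 - 1*442407) + 2402910)/2 = -((-935743 - 442407) + 2402910)/2 = -(-1378150 + 2402910)/2 = -½*1024760 = -512380)
P(-1416) - Y = (8 + √(-1810 - 1416)) - 1*(-512380) = (8 + √(-3226)) + 512380 = (8 + I*√3226) + 512380 = 512388 + I*√3226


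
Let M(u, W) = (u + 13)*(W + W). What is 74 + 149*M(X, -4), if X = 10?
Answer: -27342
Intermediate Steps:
M(u, W) = 2*W*(13 + u) (M(u, W) = (13 + u)*(2*W) = 2*W*(13 + u))
74 + 149*M(X, -4) = 74 + 149*(2*(-4)*(13 + 10)) = 74 + 149*(2*(-4)*23) = 74 + 149*(-184) = 74 - 27416 = -27342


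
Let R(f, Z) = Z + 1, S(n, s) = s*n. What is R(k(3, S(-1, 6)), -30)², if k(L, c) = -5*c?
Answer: 841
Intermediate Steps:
S(n, s) = n*s
R(f, Z) = 1 + Z
R(k(3, S(-1, 6)), -30)² = (1 - 30)² = (-29)² = 841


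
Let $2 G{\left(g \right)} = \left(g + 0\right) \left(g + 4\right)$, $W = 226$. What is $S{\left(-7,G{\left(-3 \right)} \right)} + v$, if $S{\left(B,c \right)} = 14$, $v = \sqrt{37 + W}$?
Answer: $14 + \sqrt{263} \approx 30.217$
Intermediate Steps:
$v = \sqrt{263}$ ($v = \sqrt{37 + 226} = \sqrt{263} \approx 16.217$)
$G{\left(g \right)} = \frac{g \left(4 + g\right)}{2}$ ($G{\left(g \right)} = \frac{\left(g + 0\right) \left(g + 4\right)}{2} = \frac{g \left(4 + g\right)}{2}$)
$S{\left(-7,G{\left(-3 \right)} \right)} + v = 14 + \sqrt{263}$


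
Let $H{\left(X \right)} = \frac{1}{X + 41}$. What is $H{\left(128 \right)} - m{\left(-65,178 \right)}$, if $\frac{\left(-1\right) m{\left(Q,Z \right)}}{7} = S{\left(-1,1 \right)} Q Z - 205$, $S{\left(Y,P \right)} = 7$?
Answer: $- \frac{96053684}{169} \approx -5.6837 \cdot 10^{5}$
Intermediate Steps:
$H{\left(X \right)} = \frac{1}{41 + X}$
$m{\left(Q,Z \right)} = 1435 - 49 Q Z$ ($m{\left(Q,Z \right)} = - 7 \left(7 Q Z - 205\right) = - 7 \left(-205 + 7 Q Z\right) = 1435 - 49 Q Z$)
$H{\left(128 \right)} - m{\left(-65,178 \right)} = \frac{1}{41 + 128} - \left(1435 - \left(-3185\right) 178\right) = \frac{1}{169} - \left(1435 + 566930\right) = \frac{1}{169} - 568365 = - \frac{96053684}{169}$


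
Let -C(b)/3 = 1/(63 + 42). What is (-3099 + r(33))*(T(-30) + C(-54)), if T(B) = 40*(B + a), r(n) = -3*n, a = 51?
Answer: -94018002/35 ≈ -2.6862e+6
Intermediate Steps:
T(B) = 2040 + 40*B (T(B) = 40*(B + 51) = 40*(51 + B) = 2040 + 40*B)
C(b) = -1/35 (C(b) = -3/(63 + 42) = -3/105 = -3*1/105 = -1/35)
(-3099 + r(33))*(T(-30) + C(-54)) = (-3099 - 3*33)*((2040 + 40*(-30)) - 1/35) = (-3099 - 99)*((2040 - 1200) - 1/35) = -3198*(840 - 1/35) = -3198*29399/35 = -94018002/35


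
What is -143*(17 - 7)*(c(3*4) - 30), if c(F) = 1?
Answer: 41470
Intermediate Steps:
-143*(17 - 7)*(c(3*4) - 30) = -143*(17 - 7)*(1 - 30) = -1430*(-29) = -143*(-290) = 41470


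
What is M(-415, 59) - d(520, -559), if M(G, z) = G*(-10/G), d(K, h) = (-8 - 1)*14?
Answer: 116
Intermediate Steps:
d(K, h) = -126 (d(K, h) = -9*14 = -126)
M(G, z) = -10
M(-415, 59) - d(520, -559) = -10 - 1*(-126) = -10 + 126 = 116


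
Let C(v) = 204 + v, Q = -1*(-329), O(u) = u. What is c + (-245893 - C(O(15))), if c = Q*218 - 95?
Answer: -174485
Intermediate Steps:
Q = 329
c = 71627 (c = 329*218 - 95 = 71722 - 95 = 71627)
c + (-245893 - C(O(15))) = 71627 + (-245893 - (204 + 15)) = 71627 + (-245893 - 1*219) = 71627 + (-245893 - 219) = 71627 - 246112 = -174485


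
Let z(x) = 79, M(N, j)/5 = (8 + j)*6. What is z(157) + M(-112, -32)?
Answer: -641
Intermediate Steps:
M(N, j) = 240 + 30*j (M(N, j) = 5*((8 + j)*6) = 5*(48 + 6*j) = 240 + 30*j)
z(157) + M(-112, -32) = 79 + (240 + 30*(-32)) = 79 + (240 - 960) = 79 - 720 = -641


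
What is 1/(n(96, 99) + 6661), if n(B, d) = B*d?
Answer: 1/16165 ≈ 6.1862e-5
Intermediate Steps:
1/(n(96, 99) + 6661) = 1/(96*99 + 6661) = 1/(9504 + 6661) = 1/16165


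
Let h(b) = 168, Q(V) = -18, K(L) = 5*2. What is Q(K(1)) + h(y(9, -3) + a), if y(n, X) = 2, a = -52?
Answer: 150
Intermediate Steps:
K(L) = 10
Q(K(1)) + h(y(9, -3) + a) = -18 + 168 = 150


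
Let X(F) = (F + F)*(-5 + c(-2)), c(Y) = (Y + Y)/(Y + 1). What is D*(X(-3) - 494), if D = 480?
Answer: -234240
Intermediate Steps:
c(Y) = 2*Y/(1 + Y) (c(Y) = (2*Y)/(1 + Y) = 2*Y/(1 + Y))
X(F) = -2*F (X(F) = (F + F)*(-5 + 2*(-2)/(1 - 2)) = (2*F)*(-5 + 2*(-2)/(-1)) = (2*F)*(-5 + 2*(-2)*(-1)) = (2*F)*(-5 + 4) = (2*F)*(-1) = -2*F)
D*(X(-3) - 494) = 480*(-2*(-3) - 494) = 480*(6 - 494) = 480*(-488) = -234240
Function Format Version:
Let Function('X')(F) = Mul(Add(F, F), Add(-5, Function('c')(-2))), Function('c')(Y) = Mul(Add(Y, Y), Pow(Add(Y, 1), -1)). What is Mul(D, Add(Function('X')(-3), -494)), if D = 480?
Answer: -234240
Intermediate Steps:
Function('c')(Y) = Mul(2, Y, Pow(Add(1, Y), -1)) (Function('c')(Y) = Mul(Mul(2, Y), Pow(Add(1, Y), -1)) = Mul(2, Y, Pow(Add(1, Y), -1)))
Function('X')(F) = Mul(-2, F) (Function('X')(F) = Mul(Add(F, F), Add(-5, Mul(2, -2, Pow(Add(1, -2), -1)))) = Mul(Mul(2, F), Add(-5, Mul(2, -2, Pow(-1, -1)))) = Mul(Mul(2, F), Add(-5, Mul(2, -2, -1))) = Mul(Mul(2, F), Add(-5, 4)) = Mul(Mul(2, F), -1) = Mul(-2, F))
Mul(D, Add(Function('X')(-3), -494)) = Mul(480, Add(Mul(-2, -3), -494)) = Mul(480, Add(6, -494)) = Mul(480, -488) = -234240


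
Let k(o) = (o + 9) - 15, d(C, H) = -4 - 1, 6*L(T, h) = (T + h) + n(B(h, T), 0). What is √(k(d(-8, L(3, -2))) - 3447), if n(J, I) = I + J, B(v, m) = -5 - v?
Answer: I*√3458 ≈ 58.805*I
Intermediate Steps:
L(T, h) = -⅚ + T/6 (L(T, h) = ((T + h) + (0 + (-5 - h)))/6 = ((T + h) + (-5 - h))/6 = (-5 + T)/6 = -⅚ + T/6)
d(C, H) = -5
k(o) = -6 + o (k(o) = (9 + o) - 15 = -6 + o)
√(k(d(-8, L(3, -2))) - 3447) = √((-6 - 5) - 3447) = √(-11 - 3447) = √(-3458) = I*√3458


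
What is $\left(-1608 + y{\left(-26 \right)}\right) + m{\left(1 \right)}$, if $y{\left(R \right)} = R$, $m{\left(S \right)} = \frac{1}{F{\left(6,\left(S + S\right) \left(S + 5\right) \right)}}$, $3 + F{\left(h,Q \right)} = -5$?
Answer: $- \frac{13073}{8} \approx -1634.1$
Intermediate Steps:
$F{\left(h,Q \right)} = -8$ ($F{\left(h,Q \right)} = -3 - 5 = -8$)
$m{\left(S \right)} = - \frac{1}{8}$ ($m{\left(S \right)} = \frac{1}{-8} = - \frac{1}{8}$)
$\left(-1608 + y{\left(-26 \right)}\right) + m{\left(1 \right)} = \left(-1608 - 26\right) - \frac{1}{8} = -1634 - \frac{1}{8} = - \frac{13073}{8}$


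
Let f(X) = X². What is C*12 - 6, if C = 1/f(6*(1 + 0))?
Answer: -17/3 ≈ -5.6667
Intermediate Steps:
C = 1/36 (C = 1/((6*(1 + 0))²) = 1/((6*1)²) = 1/(6²) = 1/36 ≈ 0.027778)
C*12 - 6 = (1/36)*12 - 6 = ⅓ - 6 = -17/3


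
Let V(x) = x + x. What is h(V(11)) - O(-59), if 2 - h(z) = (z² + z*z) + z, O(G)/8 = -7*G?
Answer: -4292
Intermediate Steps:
V(x) = 2*x
O(G) = -56*G (O(G) = 8*(-7*G) = -56*G)
h(z) = 2 - z - 2*z² (h(z) = 2 - ((z² + z*z) + z) = 2 - ((z² + z²) + z) = 2 - (2*z² + z) = 2 - (z + 2*z²) = 2 + (-z - 2*z²) = 2 - z - 2*z²)
h(V(11)) - O(-59) = (2 - 2*11 - 2*(2*11)²) - (-56)*(-59) = (2 - 1*22 - 2*22²) - 1*3304 = (2 - 22 - 2*484) - 3304 = (2 - 22 - 968) - 3304 = -988 - 3304 = -4292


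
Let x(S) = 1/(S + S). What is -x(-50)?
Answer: 1/100 ≈ 0.010000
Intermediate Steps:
x(S) = 1/(2*S)
-x(-50) = -1/(2*(-50)) = -(-1)/(2*50) = -1*(-1/100) = 1/100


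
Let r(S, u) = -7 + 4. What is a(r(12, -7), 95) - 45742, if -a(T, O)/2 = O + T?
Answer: -45926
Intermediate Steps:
r(S, u) = -3
a(T, O) = -2*O - 2*T (a(T, O) = -2*(O + T) = -2*O - 2*T)
a(r(12, -7), 95) - 45742 = (-2*95 - 2*(-3)) - 45742 = (-190 + 6) - 45742 = -184 - 45742 = -45926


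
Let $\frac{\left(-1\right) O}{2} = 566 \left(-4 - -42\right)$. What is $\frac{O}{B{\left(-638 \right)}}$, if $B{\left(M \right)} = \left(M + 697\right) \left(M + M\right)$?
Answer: $\frac{10754}{18821} \approx 0.57138$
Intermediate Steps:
$B{\left(M \right)} = 2 M \left(697 + M\right)$ ($B{\left(M \right)} = \left(697 + M\right) 2 M = 2 M \left(697 + M\right)$)
$O = -43016$ ($O = - 2 \cdot 566 \left(-4 - -42\right) = - 2 \cdot 566 \left(-4 + 42\right) = - 2 \cdot 566 \cdot 38 = \left(-2\right) 21508 = -43016$)
$\frac{O}{B{\left(-638 \right)}} = - \frac{43016}{2 \left(-638\right) \left(697 - 638\right)} = - \frac{43016}{2 \left(-638\right) 59} = - \frac{43016}{-75284} = \left(-43016\right) \left(- \frac{1}{75284}\right) = \frac{10754}{18821}$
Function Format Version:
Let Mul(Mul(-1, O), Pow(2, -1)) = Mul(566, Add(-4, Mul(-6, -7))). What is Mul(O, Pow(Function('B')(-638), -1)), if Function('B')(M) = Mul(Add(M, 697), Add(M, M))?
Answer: Rational(10754, 18821) ≈ 0.57138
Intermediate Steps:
Function('B')(M) = Mul(2, M, Add(697, M)) (Function('B')(M) = Mul(Add(697, M), Mul(2, M)) = Mul(2, M, Add(697, M)))
O = -43016 (O = Mul(-2, Mul(566, Add(-4, Mul(-6, -7)))) = Mul(-2, Mul(566, Add(-4, 42))) = Mul(-2, Mul(566, 38)) = Mul(-2, 21508) = -43016)
Mul(O, Pow(Function('B')(-638), -1)) = Mul(-43016, Pow(Mul(2, -638, Add(697, -638)), -1)) = Mul(-43016, Pow(Mul(2, -638, 59), -1)) = Mul(-43016, Pow(-75284, -1)) = Mul(-43016, Rational(-1, 75284)) = Rational(10754, 18821)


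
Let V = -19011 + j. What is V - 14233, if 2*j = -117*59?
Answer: -73391/2 ≈ -36696.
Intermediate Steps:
j = -6903/2 (j = (-117*59)/2 = (1/2)*(-6903) = -6903/2 ≈ -3451.5)
V = -44925/2 (V = -19011 - 6903/2 = -44925/2 ≈ -22463.)
V - 14233 = -44925/2 - 14233 = -73391/2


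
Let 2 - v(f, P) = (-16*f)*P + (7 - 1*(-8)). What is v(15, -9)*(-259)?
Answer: 562807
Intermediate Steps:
v(f, P) = -13 + 16*P*f (v(f, P) = 2 - ((-16*f)*P + (7 - 1*(-8))) = 2 - (-16*P*f + (7 + 8)) = 2 - (-16*P*f + 15) = 2 - (15 - 16*P*f) = 2 + (-15 + 16*P*f) = -13 + 16*P*f)
v(15, -9)*(-259) = (-13 + 16*(-9)*15)*(-259) = (-13 - 2160)*(-259) = -2173*(-259) = 562807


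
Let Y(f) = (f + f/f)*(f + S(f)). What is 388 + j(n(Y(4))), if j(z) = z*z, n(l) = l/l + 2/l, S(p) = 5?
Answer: 787909/2025 ≈ 389.09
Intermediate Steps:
Y(f) = (1 + f)*(5 + f) (Y(f) = (f + f/f)*(f + 5) = (f + 1)*(5 + f) = (1 + f)*(5 + f))
n(l) = 1 + 2/l
j(z) = z²
388 + j(n(Y(4))) = 388 + ((2 + (5 + 4² + 6*4))/(5 + 4² + 6*4))² = 388 + ((2 + (5 + 16 + 24))/(5 + 16 + 24))² = 388 + ((2 + 45)/45)² = 388 + ((1/45)*47)² = 388 + (47/45)² = 388 + 2209/2025 = 787909/2025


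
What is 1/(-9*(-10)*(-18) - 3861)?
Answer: -1/5481 ≈ -0.00018245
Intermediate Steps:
1/(-9*(-10)*(-18) - 3861) = 1/(90*(-18) - 3861) = 1/(-1620 - 3861) = 1/(-5481) = -1/5481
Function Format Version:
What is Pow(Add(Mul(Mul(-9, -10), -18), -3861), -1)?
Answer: Rational(-1, 5481) ≈ -0.00018245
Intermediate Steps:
Pow(Add(Mul(Mul(-9, -10), -18), -3861), -1) = Pow(Add(Mul(90, -18), -3861), -1) = Pow(Add(-1620, -3861), -1) = Pow(-5481, -1) = Rational(-1, 5481)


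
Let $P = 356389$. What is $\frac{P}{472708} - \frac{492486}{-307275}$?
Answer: $\frac{114103834021}{48417116900} \approx 2.3567$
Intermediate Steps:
$\frac{P}{472708} - \frac{492486}{-307275} = \frac{356389}{472708} - \frac{492486}{-307275} = 356389 \cdot \frac{1}{472708} - - \frac{164162}{102425} = \frac{356389}{472708} + \frac{164162}{102425} = \frac{114103834021}{48417116900}$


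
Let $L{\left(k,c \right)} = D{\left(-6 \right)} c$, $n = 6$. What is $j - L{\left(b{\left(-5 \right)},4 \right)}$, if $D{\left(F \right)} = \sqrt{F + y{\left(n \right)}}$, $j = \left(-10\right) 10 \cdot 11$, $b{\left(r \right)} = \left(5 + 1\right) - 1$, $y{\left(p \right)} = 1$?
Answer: $-1100 - 4 i \sqrt{5} \approx -1100.0 - 8.9443 i$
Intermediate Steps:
$b{\left(r \right)} = 5$ ($b{\left(r \right)} = 6 - 1 = 5$)
$j = -1100$ ($j = \left(-100\right) 11 = -1100$)
$D{\left(F \right)} = \sqrt{1 + F}$ ($D{\left(F \right)} = \sqrt{F + 1} = \sqrt{1 + F}$)
$L{\left(k,c \right)} = i c \sqrt{5}$ ($L{\left(k,c \right)} = \sqrt{1 - 6} c = \sqrt{-5} c = i \sqrt{5} c = i c \sqrt{5}$)
$j - L{\left(b{\left(-5 \right)},4 \right)} = -1100 - i 4 \sqrt{5} = -1100 - 4 i \sqrt{5}$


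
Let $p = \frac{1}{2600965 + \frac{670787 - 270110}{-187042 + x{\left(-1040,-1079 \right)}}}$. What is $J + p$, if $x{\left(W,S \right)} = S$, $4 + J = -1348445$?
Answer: $- \frac{219930115343979797}{163098578696} \approx -1.3484 \cdot 10^{6}$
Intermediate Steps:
$J = -1348449$ ($J = -4 - 1348445 = -1348449$)
$p = \frac{62707}{163098578696}$ ($p = \frac{1}{2600965 + \frac{670787 - 270110}{-187042 - 1079}} = \frac{1}{2600965 + \frac{400677}{-188121}} = \frac{1}{2600965 + 400677 \left(- \frac{1}{188121}\right)} = \frac{1}{2600965 - \frac{133559}{62707}} = \frac{1}{\frac{163098578696}{62707}} = \frac{62707}{163098578696} \approx 3.8447 \cdot 10^{-7}$)
$J + p = -1348449 + \frac{62707}{163098578696} = - \frac{219930115343979797}{163098578696}$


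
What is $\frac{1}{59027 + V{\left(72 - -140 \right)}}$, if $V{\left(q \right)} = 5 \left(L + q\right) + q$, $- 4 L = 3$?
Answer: $\frac{4}{241181} \approx 1.6585 \cdot 10^{-5}$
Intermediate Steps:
$L = - \frac{3}{4}$ ($L = \left(- \frac{1}{4}\right) 3 = - \frac{3}{4} \approx -0.75$)
$V{\left(q \right)} = - \frac{15}{4} + 6 q$ ($V{\left(q \right)} = 5 \left(- \frac{3}{4} + q\right) + q = \left(- \frac{15}{4} + 5 q\right) + q = - \frac{15}{4} + 6 q$)
$\frac{1}{59027 + V{\left(72 - -140 \right)}} = \frac{1}{59027 - \left(\frac{15}{4} - 6 \left(72 - -140\right)\right)} = \frac{1}{59027 - \left(\frac{15}{4} - 6 \left(72 + 140\right)\right)} = \frac{1}{59027 + \left(- \frac{15}{4} + 6 \cdot 212\right)} = \frac{1}{59027 + \left(- \frac{15}{4} + 1272\right)} = \frac{1}{59027 + \frac{5073}{4}} = \frac{1}{\frac{241181}{4}} = \frac{4}{241181}$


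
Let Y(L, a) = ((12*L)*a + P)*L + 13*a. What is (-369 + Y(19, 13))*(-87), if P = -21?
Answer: -4847379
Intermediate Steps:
Y(L, a) = 13*a + L*(-21 + 12*L*a) (Y(L, a) = ((12*L)*a - 21)*L + 13*a = (12*L*a - 21)*L + 13*a = (-21 + 12*L*a)*L + 13*a = L*(-21 + 12*L*a) + 13*a = 13*a + L*(-21 + 12*L*a))
(-369 + Y(19, 13))*(-87) = (-369 + (-21*19 + 13*13 + 12*13*19²))*(-87) = (-369 + (-399 + 169 + 12*13*361))*(-87) = (-369 + (-399 + 169 + 56316))*(-87) = (-369 + 56086)*(-87) = 55717*(-87) = -4847379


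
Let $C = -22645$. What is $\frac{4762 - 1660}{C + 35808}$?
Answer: $\frac{3102}{13163} \approx 0.23566$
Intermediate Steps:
$\frac{4762 - 1660}{C + 35808} = \frac{4762 - 1660}{-22645 + 35808} = \frac{3102}{13163}$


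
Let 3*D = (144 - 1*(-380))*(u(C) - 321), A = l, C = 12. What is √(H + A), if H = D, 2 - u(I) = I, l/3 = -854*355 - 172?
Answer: I*√8710566/3 ≈ 983.79*I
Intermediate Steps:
l = -910026 (l = 3*(-854*355 - 172) = 3*(-303170 - 172) = 3*(-303342) = -910026)
A = -910026
u(I) = 2 - I
D = -173444/3 (D = ((144 - 1*(-380))*((2 - 1*12) - 321))/3 = ((144 + 380)*((2 - 12) - 321))/3 = (524*(-10 - 321))/3 = (524*(-331))/3 = (⅓)*(-173444) = -173444/3 ≈ -57815.)
H = -173444/3 ≈ -57815.
√(H + A) = √(-173444/3 - 910026) = √(-2903522/3) = I*√8710566/3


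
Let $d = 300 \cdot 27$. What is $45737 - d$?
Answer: $37637$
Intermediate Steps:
$d = 8100$
$45737 - d = 45737 - 8100 = 37637$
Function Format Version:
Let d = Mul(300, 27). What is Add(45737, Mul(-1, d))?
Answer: 37637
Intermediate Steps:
d = 8100
Add(45737, Mul(-1, d)) = Add(45737, Mul(-1, 8100)) = Add(45737, -8100) = 37637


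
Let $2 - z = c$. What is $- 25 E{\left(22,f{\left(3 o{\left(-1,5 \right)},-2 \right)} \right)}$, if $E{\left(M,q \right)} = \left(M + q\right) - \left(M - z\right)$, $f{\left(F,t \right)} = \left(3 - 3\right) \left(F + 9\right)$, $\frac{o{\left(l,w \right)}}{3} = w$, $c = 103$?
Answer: $2525$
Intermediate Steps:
$o{\left(l,w \right)} = 3 w$
$f{\left(F,t \right)} = 0$ ($f{\left(F,t \right)} = 0 \left(9 + F\right) = 0$)
$z = -101$ ($z = 2 - 103 = -101$)
$E{\left(M,q \right)} = -101 + q$ ($E{\left(M,q \right)} = \left(M + q\right) - \left(101 + M\right) = -101 + q$)
$- 25 E{\left(22,f{\left(3 o{\left(-1,5 \right)},-2 \right)} \right)} = - 25 \left(-101 + 0\right) = \left(-25\right) \left(-101\right) = 2525$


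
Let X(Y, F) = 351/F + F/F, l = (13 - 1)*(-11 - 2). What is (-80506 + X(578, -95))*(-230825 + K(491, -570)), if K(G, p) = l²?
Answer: 1579295187414/95 ≈ 1.6624e+10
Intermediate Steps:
l = -156 (l = 12*(-13) = -156)
K(G, p) = 24336 (K(G, p) = (-156)² = 24336)
X(Y, F) = 1 + 351/F (X(Y, F) = 351/F + 1 = 1 + 351/F)
(-80506 + X(578, -95))*(-230825 + K(491, -570)) = (-80506 + (351 - 95)/(-95))*(-230825 + 24336) = (-80506 - 1/95*256)*(-206489) = (-80506 - 256/95)*(-206489) = -7648326/95*(-206489) = 1579295187414/95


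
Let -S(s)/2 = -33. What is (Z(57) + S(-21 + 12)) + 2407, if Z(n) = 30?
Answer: 2503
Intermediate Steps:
S(s) = 66 (S(s) = -2*(-33) = 66)
(Z(57) + S(-21 + 12)) + 2407 = (30 + 66) + 2407 = 96 + 2407 = 2503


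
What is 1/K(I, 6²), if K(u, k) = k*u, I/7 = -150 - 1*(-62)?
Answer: -1/22176 ≈ -4.5094e-5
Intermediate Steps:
I = -616 (I = 7*(-150 - 1*(-62)) = 7*(-150 + 62) = 7*(-88) = -616)
1/K(I, 6²) = 1/(6²*(-616)) = 1/(36*(-616)) = 1/(-22176) = -1/22176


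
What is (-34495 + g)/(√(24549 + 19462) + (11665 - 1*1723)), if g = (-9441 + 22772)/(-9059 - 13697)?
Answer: -3902143290021/1124139038434 + 784981551*√44011/2248278076868 ≈ -3.3980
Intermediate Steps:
g = -13331/22756 (g = 13331/(-22756) = 13331*(-1/22756) = -13331/22756 ≈ -0.58582)
(-34495 + g)/(√(24549 + 19462) + (11665 - 1*1723)) = (-34495 - 13331/22756)/(√(24549 + 19462) + (11665 - 1*1723)) = -784981551/(22756*(√44011 + (11665 - 1723))) = -784981551/(22756*(√44011 + 9942)) = -784981551/(22756*(9942 + √44011))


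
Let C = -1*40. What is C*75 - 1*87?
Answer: -3087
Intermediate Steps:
C = -40
C*75 - 1*87 = -40*75 - 1*87 = -3000 - 87 = -3087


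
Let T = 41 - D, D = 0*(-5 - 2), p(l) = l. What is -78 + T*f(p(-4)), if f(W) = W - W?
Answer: -78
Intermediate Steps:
D = 0 (D = 0*(-7) = 0)
f(W) = 0
T = 41 (T = 41 - 1*0 = 41 + 0 = 41)
-78 + T*f(p(-4)) = -78 + 41*0 = -78 + 0 = -78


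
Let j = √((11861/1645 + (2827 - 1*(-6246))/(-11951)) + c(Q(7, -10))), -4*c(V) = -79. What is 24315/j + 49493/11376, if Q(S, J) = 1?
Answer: 49493/11376 + 48630*√40506121303899055/2060395109 ≈ 4754.6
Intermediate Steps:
c(V) = 79/4 (c(V) = -¼*(-79) = 79/4)
j = √40506121303899055/39318790 (j = √((11861/1645 + (2827 - 1*(-6246))/(-11951)) + 79/4) = √((11861*(1/1645) + (2827 + 6246)*(-1/11951)) + 79/4) = √((11861/1645 + 9073*(-1/11951)) + 79/4) = √((11861/1645 - 9073/11951) + 79/4) = √(126825726/19659395 + 79/4) = √(2060395109/78637580) = √40506121303899055/39318790 ≈ 5.1187)
24315/j + 49493/11376 = 24315/((√40506121303899055/39318790)) + 49493/11376 = 24315*(2*√40506121303899055/2060395109) + 49493*(1/11376) = 48630*√40506121303899055/2060395109 + 49493/11376 = 49493/11376 + 48630*√40506121303899055/2060395109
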